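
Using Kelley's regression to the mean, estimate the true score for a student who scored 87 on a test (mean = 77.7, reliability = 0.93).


T_est = rxx * X + (1 - rxx) * mean
T_est = 0.93 * 87 + 0.07 * 77.7
T_est = 80.91 + 5.439
T_est = 86.349

86.349


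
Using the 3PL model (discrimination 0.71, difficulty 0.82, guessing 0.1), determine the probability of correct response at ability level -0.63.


logit = 0.71*(-0.63 - 0.82) = -1.0295
P* = 1/(1 + exp(--1.0295)) = 0.2632
P = 0.1 + (1 - 0.1) * 0.2632
P = 0.3369

0.3369


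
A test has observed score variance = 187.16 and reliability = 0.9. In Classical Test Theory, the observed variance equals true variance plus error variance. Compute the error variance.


var_true = rxx * var_obs = 0.9 * 187.16 = 168.444
var_error = var_obs - var_true
var_error = 187.16 - 168.444
var_error = 18.716

18.716


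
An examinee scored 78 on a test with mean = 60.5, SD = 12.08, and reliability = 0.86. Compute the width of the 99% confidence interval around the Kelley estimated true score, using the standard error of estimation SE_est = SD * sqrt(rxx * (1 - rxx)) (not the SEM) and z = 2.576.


True score estimate = 0.86*78 + 0.14*60.5 = 75.55
SE_est = SD * sqrt(rxx * (1 - rxx)) = 12.08 * sqrt(0.86 * 0.14) = 12.08 * sqrt(0.1204) = 4.191603
CI = T_est +/- z * SE_est, so width = 2 * z * SE_est = 2 * 2.576 * 4.191603
Width = 21.5951

21.5951


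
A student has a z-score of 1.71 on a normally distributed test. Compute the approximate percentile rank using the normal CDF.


CDF(z) = 0.5 * (1 + erf(z/sqrt(2)))
erf(1.2092) = 0.9127
CDF = 0.9564
Percentile rank = 0.9564 * 100 = 95.64

95.64


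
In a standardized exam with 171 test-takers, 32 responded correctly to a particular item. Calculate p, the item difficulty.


Item difficulty p = number correct / total examinees
p = 32 / 171
p = 0.1871

0.1871


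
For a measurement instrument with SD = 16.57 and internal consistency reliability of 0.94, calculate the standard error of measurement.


SEM = SD * sqrt(1 - rxx)
SEM = 16.57 * sqrt(1 - 0.94)
SEM = 16.57 * sqrt(0.06) = 16.57 * 0.244949
SEM = 4.0588

4.0588


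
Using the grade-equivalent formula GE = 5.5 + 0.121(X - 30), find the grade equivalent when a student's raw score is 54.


raw - median = 54 - 30 = 24
slope * diff = 0.121 * 24 = 2.904
GE = 5.5 + 2.904
GE = 8.404

8.404


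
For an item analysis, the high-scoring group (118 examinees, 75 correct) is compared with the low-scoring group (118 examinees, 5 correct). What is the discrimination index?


p_upper = 75/118 = 0.6356
p_lower = 5/118 = 0.0424
D = 0.6356 - 0.0424 = 0.5932

0.5932


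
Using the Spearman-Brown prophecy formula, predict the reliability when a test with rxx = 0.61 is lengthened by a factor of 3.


r_new = (n * rxx) / (1 + (n-1) * rxx)
r_new = (3 * 0.61) / (1 + 2 * 0.61)
r_new = 1.83 / 2.22
r_new = 0.8243

0.8243


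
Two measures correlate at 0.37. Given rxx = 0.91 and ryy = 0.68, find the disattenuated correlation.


r_corrected = rxy / sqrt(rxx * ryy)
= 0.37 / sqrt(0.91 * 0.68)
= 0.37 / sqrt(0.6188)
= 0.37 / 0.786638
r_corrected = 0.4704

0.4704


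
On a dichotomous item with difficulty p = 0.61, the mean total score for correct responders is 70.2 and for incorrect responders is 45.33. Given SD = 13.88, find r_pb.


q = 1 - p = 0.39
rpb = ((M1 - M0) / SD) * sqrt(p * q)
rpb = ((70.2 - 45.33) / 13.88) * sqrt(0.61 * 0.39)
rpb = 0.8739

0.8739


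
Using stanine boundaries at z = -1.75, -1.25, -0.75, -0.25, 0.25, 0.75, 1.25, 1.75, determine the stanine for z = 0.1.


Stanine boundaries: [-1.75, -1.25, -0.75, -0.25, 0.25, 0.75, 1.25, 1.75]
z = 0.1
Check each boundary:
  z >= -1.75 -> could be stanine 2
  z >= -1.25 -> could be stanine 3
  z >= -0.75 -> could be stanine 4
  z >= -0.25 -> could be stanine 5
  z < 0.25
  z < 0.75
  z < 1.25
  z < 1.75
Highest qualifying boundary gives stanine = 5

5


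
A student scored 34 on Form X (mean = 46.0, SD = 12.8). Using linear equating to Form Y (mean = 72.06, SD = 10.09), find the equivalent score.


slope = SD_Y / SD_X = 10.09 / 12.8 ~ 0.7883
intercept = mean_Y - slope * mean_X = 72.06 - (10.09 / 12.8) * 46.0 ~ 35.7991
Y = slope * X + intercept. To avoid rounding drift from the rounded slope/intercept, evaluate the equivalent form Y = mean_Y + SD_Y * (X - mean_X) / SD_X at full precision:
Y = 72.06 + 10.09 * (34 - 46.0) / 12.8
Y = 72.06 - 10.09 * 12.0 / 12.8
Y = 72.06 - 121.08 / 12.8
Y = 72.06 - 9.4594
Y = 62.6006

62.6006


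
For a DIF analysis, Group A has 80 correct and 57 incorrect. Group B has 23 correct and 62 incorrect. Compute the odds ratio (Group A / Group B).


Odds_A = 80/57 = 1.4035
Odds_B = 23/62 = 0.371
OR = Odds_A / Odds_B = 1.4035 / 0.371
Exactly, OR = (80 * 62) / (57 * 23) = 4960 / 1311
OR = 3.7834

3.7834


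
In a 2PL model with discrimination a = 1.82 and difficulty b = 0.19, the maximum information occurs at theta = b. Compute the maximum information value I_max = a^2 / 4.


For 2PL, max info at theta = b = 0.19
I_max = a^2 / 4 = 1.82^2 / 4
= 3.3124 / 4
I_max = 0.8281

0.8281


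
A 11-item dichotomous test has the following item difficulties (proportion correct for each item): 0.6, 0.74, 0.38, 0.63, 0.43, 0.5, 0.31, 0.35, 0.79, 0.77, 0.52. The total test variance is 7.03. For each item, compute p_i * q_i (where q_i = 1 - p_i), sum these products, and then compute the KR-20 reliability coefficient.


For each item, compute p_i * q_i:
  Item 1: 0.6 * 0.4 = 0.24
  Item 2: 0.74 * 0.26 = 0.1924
  Item 3: 0.38 * 0.62 = 0.2356
  Item 4: 0.63 * 0.37 = 0.2331
  Item 5: 0.43 * 0.57 = 0.2451
  Item 6: 0.5 * 0.5 = 0.25
  Item 7: 0.31 * 0.69 = 0.2139
  Item 8: 0.35 * 0.65 = 0.2275
  Item 9: 0.79 * 0.21 = 0.1659
  Item 10: 0.77 * 0.23 = 0.1771
  Item 11: 0.52 * 0.48 = 0.2496
Sum(p_i * q_i) = 0.24 + 0.1924 + 0.2356 + 0.2331 + 0.2451 + 0.25 + 0.2139 + 0.2275 + 0.1659 + 0.1771 + 0.2496 = 2.4302
KR-20 = (k/(k-1)) * (1 - Sum(p_i*q_i) / Var_total)
= (11/10) * (1 - 2.4302/7.03)
= 1.1 * 0.6543
KR-20 = 0.7197

0.7197


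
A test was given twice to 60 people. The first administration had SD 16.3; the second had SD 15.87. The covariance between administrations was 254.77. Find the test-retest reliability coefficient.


r = cov(X,Y) / (SD_X * SD_Y)
r = 254.77 / (16.3 * 15.87)
r = 254.77 / 258.681
r = 0.9849

0.9849


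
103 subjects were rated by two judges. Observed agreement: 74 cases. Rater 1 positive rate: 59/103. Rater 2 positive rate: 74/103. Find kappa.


P_o = 74/103 = 0.718447
P_e = (59*74 + 44*29) / 10609 = 0.531813
kappa = (P_o - P_e) / (1 - P_e)
kappa = (0.718447 - 0.531813) / (1 - 0.531813)
kappa = 0.3986

0.3986


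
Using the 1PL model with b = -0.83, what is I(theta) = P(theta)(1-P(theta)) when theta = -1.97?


P = 1/(1+exp(-(-1.97--0.83))) = 0.2423
I = P*(1-P) = 0.2423 * 0.7577
I = 0.1836

0.1836


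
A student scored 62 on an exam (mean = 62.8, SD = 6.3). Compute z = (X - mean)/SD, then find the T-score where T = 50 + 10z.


z = (X - mean) / SD = (62 - 62.8) / 6.3
z = -0.8 / 6.3
z = -0.127
T-score = T = 50 + 10z
Carry z at full precision (z = -0.8 / 6.3) into the conversion:
T-score = 50 + 10 * (-0.8 / 6.3) = 50 + -8 / 6.3
T-score = 50 + -1.2698
T-score = 48.7302

48.7302


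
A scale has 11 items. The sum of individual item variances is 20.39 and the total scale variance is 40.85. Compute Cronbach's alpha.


alpha = (k/(k-1)) * (1 - sum(si^2)/s_total^2)
= (11/10) * (1 - 20.39/40.85)
alpha = 0.5509

0.5509


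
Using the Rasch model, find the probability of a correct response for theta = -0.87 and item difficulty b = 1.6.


theta - b = -0.87 - 1.6 = -2.47
exp(-(theta - b)) = exp(2.47) = 11.8224
P = 1 / (1 + 11.8224)
P = 0.078

0.078


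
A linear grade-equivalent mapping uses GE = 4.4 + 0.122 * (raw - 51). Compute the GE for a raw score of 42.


raw - median = 42 - 51 = -9
slope * diff = 0.122 * -9 = -1.098
GE = 4.4 + -1.098
GE = 3.302

3.302


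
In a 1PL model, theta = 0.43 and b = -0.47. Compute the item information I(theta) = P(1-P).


P = 1/(1+exp(-(0.43--0.47))) = 0.7109
I = P*(1-P) = 0.7109 * 0.2891
I = 0.2055

0.2055


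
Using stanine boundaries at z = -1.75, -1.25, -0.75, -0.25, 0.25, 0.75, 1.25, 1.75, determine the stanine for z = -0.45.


Stanine boundaries: [-1.75, -1.25, -0.75, -0.25, 0.25, 0.75, 1.25, 1.75]
z = -0.45
Check each boundary:
  z >= -1.75 -> could be stanine 2
  z >= -1.25 -> could be stanine 3
  z >= -0.75 -> could be stanine 4
  z < -0.25
  z < 0.25
  z < 0.75
  z < 1.25
  z < 1.75
Highest qualifying boundary gives stanine = 4

4


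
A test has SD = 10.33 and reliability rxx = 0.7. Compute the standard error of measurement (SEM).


SEM = SD * sqrt(1 - rxx)
SEM = 10.33 * sqrt(1 - 0.7)
SEM = 10.33 * sqrt(0.3) = 10.33 * 0.547723
SEM = 5.658

5.658


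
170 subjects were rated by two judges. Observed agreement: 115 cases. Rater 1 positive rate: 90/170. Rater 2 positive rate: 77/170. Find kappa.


P_o = 115/170 = 0.676471
P_e = (90*77 + 80*93) / 28900 = 0.497232
kappa = (P_o - P_e) / (1 - P_e)
kappa = (0.676471 - 0.497232) / (1 - 0.497232)
kappa = 0.3565

0.3565


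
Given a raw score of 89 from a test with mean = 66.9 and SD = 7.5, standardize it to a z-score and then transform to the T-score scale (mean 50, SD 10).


z = (X - mean) / SD = (89 - 66.9) / 7.5
z = 22.1 / 7.5
z = 2.9467
T-score = T = 50 + 10z
Carry z at full precision (z = 22.1 / 7.5) into the conversion:
T-score = 50 + 10 * (22.1 / 7.5) = 50 + 221 / 7.5
T-score = 50 + 29.4667
T-score = 79.4667

79.4667


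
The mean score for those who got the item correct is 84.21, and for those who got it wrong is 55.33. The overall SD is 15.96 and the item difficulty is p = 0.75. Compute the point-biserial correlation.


q = 1 - p = 0.25
rpb = ((M1 - M0) / SD) * sqrt(p * q)
rpb = ((84.21 - 55.33) / 15.96) * sqrt(0.75 * 0.25)
rpb = 0.7835

0.7835


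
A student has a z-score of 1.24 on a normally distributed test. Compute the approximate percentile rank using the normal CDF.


CDF(z) = 0.5 * (1 + erf(z/sqrt(2)))
erf(0.8768) = 0.785
CDF = 0.8925
Percentile rank = 0.8925 * 100 = 89.25

89.25


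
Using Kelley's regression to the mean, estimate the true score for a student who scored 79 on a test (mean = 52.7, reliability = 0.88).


T_est = rxx * X + (1 - rxx) * mean
T_est = 0.88 * 79 + 0.12 * 52.7
T_est = 69.52 + 6.324
T_est = 75.844

75.844


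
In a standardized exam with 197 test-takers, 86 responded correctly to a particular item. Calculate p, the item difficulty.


Item difficulty p = number correct / total examinees
p = 86 / 197
p = 0.4365

0.4365


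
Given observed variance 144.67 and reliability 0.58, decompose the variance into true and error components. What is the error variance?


var_true = rxx * var_obs = 0.58 * 144.67 = 83.9086
var_error = var_obs - var_true
var_error = 144.67 - 83.9086
var_error = 60.7614

60.7614


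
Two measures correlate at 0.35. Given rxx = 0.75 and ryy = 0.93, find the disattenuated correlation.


r_corrected = rxy / sqrt(rxx * ryy)
= 0.35 / sqrt(0.75 * 0.93)
= 0.35 / sqrt(0.6975)
= 0.35 / 0.835165
r_corrected = 0.4191

0.4191


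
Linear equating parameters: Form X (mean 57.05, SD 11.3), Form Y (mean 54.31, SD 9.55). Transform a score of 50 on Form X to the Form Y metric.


slope = SD_Y / SD_X = 9.55 / 11.3 ~ 0.8451
intercept = mean_Y - slope * mean_X = 54.31 - (9.55 / 11.3) * 57.05 ~ 6.0952
Y = slope * X + intercept. To avoid rounding drift from the rounded slope/intercept, evaluate the equivalent form Y = mean_Y + SD_Y * (X - mean_X) / SD_X at full precision:
Y = 54.31 + 9.55 * (50 - 57.05) / 11.3
Y = 54.31 - 9.55 * 7.05 / 11.3
Y = 54.31 - 67.3275 / 11.3
Y = 54.31 - 5.9582
Y = 48.3518

48.3518


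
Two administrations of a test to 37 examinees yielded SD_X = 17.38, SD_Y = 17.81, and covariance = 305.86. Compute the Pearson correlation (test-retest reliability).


r = cov(X,Y) / (SD_X * SD_Y)
r = 305.86 / (17.38 * 17.81)
r = 305.86 / 309.5378
r = 0.9881

0.9881


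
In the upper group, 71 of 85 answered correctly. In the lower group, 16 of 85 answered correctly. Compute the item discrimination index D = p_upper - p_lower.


p_upper = 71/85 = 0.8353
p_lower = 16/85 = 0.1882
D = 0.8353 - 0.1882 = 0.6471

0.6471


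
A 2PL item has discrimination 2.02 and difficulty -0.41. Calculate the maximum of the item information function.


For 2PL, max info at theta = b = -0.41
I_max = a^2 / 4 = 2.02^2 / 4
= 4.0804 / 4
I_max = 1.0201

1.0201


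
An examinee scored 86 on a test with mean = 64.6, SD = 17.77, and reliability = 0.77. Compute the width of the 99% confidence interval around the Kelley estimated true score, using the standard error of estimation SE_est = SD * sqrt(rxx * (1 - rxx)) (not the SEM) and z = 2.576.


True score estimate = 0.77*86 + 0.23*64.6 = 81.078
SE_est = SD * sqrt(rxx * (1 - rxx)) = 17.77 * sqrt(0.77 * 0.23) = 17.77 * sqrt(0.1771) = 7.478194
CI = T_est +/- z * SE_est, so width = 2 * z * SE_est = 2 * 2.576 * 7.478194
Width = 38.5277

38.5277


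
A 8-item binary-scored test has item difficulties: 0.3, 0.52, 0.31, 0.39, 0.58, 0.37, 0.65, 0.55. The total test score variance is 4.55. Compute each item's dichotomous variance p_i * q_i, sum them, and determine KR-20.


For each item, compute p_i * q_i:
  Item 1: 0.3 * 0.7 = 0.21
  Item 2: 0.52 * 0.48 = 0.2496
  Item 3: 0.31 * 0.69 = 0.2139
  Item 4: 0.39 * 0.61 = 0.2379
  Item 5: 0.58 * 0.42 = 0.2436
  Item 6: 0.37 * 0.63 = 0.2331
  Item 7: 0.65 * 0.35 = 0.2275
  Item 8: 0.55 * 0.45 = 0.2475
Sum(p_i * q_i) = 0.21 + 0.2496 + 0.2139 + 0.2379 + 0.2436 + 0.2331 + 0.2275 + 0.2475 = 1.8631
KR-20 = (k/(k-1)) * (1 - Sum(p_i*q_i) / Var_total)
= (8/7) * (1 - 1.8631/4.55)
= 1.1429 * 0.5905
KR-20 = 0.6749

0.6749


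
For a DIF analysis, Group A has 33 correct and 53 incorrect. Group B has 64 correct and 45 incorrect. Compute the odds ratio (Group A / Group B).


Odds_A = 33/53 = 0.6226
Odds_B = 64/45 = 1.4222
OR = Odds_A / Odds_B = 0.6226 / 1.4222
Exactly, OR = (33 * 45) / (53 * 64) = 1485 / 3392
OR = 0.4378

0.4378


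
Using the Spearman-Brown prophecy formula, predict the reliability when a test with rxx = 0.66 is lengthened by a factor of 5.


r_new = (n * rxx) / (1 + (n-1) * rxx)
r_new = (5 * 0.66) / (1 + 4 * 0.66)
r_new = 3.3 / 3.64
r_new = 0.9066

0.9066


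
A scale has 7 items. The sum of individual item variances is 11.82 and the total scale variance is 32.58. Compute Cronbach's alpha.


alpha = (k/(k-1)) * (1 - sum(si^2)/s_total^2)
= (7/6) * (1 - 11.82/32.58)
alpha = 0.7434

0.7434


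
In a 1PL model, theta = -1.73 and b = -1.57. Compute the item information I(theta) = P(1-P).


P = 1/(1+exp(-(-1.73--1.57))) = 0.4601
I = P*(1-P) = 0.4601 * 0.5399
I = 0.2484

0.2484


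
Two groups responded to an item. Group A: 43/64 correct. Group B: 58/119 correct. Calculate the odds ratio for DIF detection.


Odds_A = 43/21 = 2.0476
Odds_B = 58/61 = 0.9508
OR = Odds_A / Odds_B = 2.0476 / 0.9508
Exactly, OR = (43 * 61) / (21 * 58) = 2623 / 1218
OR = 2.1535

2.1535


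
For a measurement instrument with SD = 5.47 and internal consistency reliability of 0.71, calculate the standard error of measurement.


SEM = SD * sqrt(1 - rxx)
SEM = 5.47 * sqrt(1 - 0.71)
SEM = 5.47 * sqrt(0.29) = 5.47 * 0.538516
SEM = 2.9457

2.9457


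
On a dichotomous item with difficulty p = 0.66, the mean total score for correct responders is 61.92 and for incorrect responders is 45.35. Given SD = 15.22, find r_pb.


q = 1 - p = 0.34
rpb = ((M1 - M0) / SD) * sqrt(p * q)
rpb = ((61.92 - 45.35) / 15.22) * sqrt(0.66 * 0.34)
rpb = 0.5157

0.5157


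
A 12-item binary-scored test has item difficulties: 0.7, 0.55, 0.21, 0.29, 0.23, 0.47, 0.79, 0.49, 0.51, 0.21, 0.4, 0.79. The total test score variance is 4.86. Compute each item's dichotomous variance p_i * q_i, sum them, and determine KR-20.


For each item, compute p_i * q_i:
  Item 1: 0.7 * 0.3 = 0.21
  Item 2: 0.55 * 0.45 = 0.2475
  Item 3: 0.21 * 0.79 = 0.1659
  Item 4: 0.29 * 0.71 = 0.2059
  Item 5: 0.23 * 0.77 = 0.1771
  Item 6: 0.47 * 0.53 = 0.2491
  Item 7: 0.79 * 0.21 = 0.1659
  Item 8: 0.49 * 0.51 = 0.2499
  Item 9: 0.51 * 0.49 = 0.2499
  Item 10: 0.21 * 0.79 = 0.1659
  Item 11: 0.4 * 0.6 = 0.24
  Item 12: 0.79 * 0.21 = 0.1659
Sum(p_i * q_i) = 0.21 + 0.2475 + 0.1659 + 0.2059 + 0.1771 + 0.2491 + 0.1659 + 0.2499 + 0.2499 + 0.1659 + 0.24 + 0.1659 = 2.493
KR-20 = (k/(k-1)) * (1 - Sum(p_i*q_i) / Var_total)
= (12/11) * (1 - 2.493/4.86)
= 1.0909 * 0.487
KR-20 = 0.5313

0.5313


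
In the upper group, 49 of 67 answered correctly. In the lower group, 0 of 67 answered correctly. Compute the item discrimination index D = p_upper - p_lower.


p_upper = 49/67 = 0.7313
p_lower = 0/67 = 0.0
D = 0.7313 - 0.0 = 0.7313

0.7313


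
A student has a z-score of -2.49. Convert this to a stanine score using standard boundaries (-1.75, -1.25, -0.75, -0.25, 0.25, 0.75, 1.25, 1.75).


Stanine boundaries: [-1.75, -1.25, -0.75, -0.25, 0.25, 0.75, 1.25, 1.75]
z = -2.49
Check each boundary:
  z < -1.75
  z < -1.25
  z < -0.75
  z < -0.25
  z < 0.25
  z < 0.75
  z < 1.25
  z < 1.75
Highest qualifying boundary gives stanine = 1

1


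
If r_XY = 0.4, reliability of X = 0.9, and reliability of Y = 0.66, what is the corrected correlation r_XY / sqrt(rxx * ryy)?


r_corrected = rxy / sqrt(rxx * ryy)
= 0.4 / sqrt(0.9 * 0.66)
= 0.4 / sqrt(0.594)
= 0.4 / 0.770714
r_corrected = 0.519

0.519


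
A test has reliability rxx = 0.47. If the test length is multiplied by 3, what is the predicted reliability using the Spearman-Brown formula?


r_new = (n * rxx) / (1 + (n-1) * rxx)
r_new = (3 * 0.47) / (1 + 2 * 0.47)
r_new = 1.41 / 1.94
r_new = 0.7268

0.7268


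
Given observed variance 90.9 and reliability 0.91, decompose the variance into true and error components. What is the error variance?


var_true = rxx * var_obs = 0.91 * 90.9 = 82.719
var_error = var_obs - var_true
var_error = 90.9 - 82.719
var_error = 8.181

8.181


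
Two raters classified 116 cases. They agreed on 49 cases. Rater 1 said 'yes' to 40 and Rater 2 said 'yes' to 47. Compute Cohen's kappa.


P_o = 49/116 = 0.422414
P_e = (40*47 + 76*69) / 13456 = 0.529429
kappa = (P_o - P_e) / (1 - P_e)
kappa = (0.422414 - 0.529429) / (1 - 0.529429)
kappa = -0.2274

-0.2274


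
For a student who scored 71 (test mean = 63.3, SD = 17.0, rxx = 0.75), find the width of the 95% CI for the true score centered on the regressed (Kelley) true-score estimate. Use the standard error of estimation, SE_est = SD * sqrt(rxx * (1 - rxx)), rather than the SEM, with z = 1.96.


True score estimate = 0.75*71 + 0.25*63.3 = 69.075
SE_est = SD * sqrt(rxx * (1 - rxx)) = 17.0 * sqrt(0.75 * 0.25) = 17.0 * sqrt(0.1875) = 7.361216
CI = T_est +/- z * SE_est, so width = 2 * z * SE_est = 2 * 1.96 * 7.361216
Width = 28.856

28.856


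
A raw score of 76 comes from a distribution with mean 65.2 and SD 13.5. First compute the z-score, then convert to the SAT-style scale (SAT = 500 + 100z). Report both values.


z = (X - mean) / SD = (76 - 65.2) / 13.5
z = 10.8 / 13.5
z = 0.8
SAT-scale = SAT = 500 + 100z
Carry z at full precision (z = 10.8 / 13.5) into the conversion:
SAT-scale = 500 + 100 * (10.8 / 13.5) = 500 + 1080 / 13.5
SAT-scale = 500 + 80.0
SAT-scale = 580.0

580.0


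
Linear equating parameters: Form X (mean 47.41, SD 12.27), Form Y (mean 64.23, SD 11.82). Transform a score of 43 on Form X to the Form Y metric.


slope = SD_Y / SD_X = 11.82 / 12.27 ~ 0.9633
intercept = mean_Y - slope * mean_X = 64.23 - (11.82 / 12.27) * 47.41 ~ 18.5588
Y = slope * X + intercept. To avoid rounding drift from the rounded slope/intercept, evaluate the equivalent form Y = mean_Y + SD_Y * (X - mean_X) / SD_X at full precision:
Y = 64.23 + 11.82 * (43 - 47.41) / 12.27
Y = 64.23 - 11.82 * 4.41 / 12.27
Y = 64.23 - 52.1262 / 12.27
Y = 64.23 - 4.2483
Y = 59.9817

59.9817


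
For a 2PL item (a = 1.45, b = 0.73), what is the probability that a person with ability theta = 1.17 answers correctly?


a*(theta - b) = 1.45 * (1.17 - 0.73) = 0.638
exp(-0.638) = 0.5283
P = 1 / (1 + 0.5283)
P = 0.6543

0.6543


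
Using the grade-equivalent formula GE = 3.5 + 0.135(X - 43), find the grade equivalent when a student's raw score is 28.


raw - median = 28 - 43 = -15
slope * diff = 0.135 * -15 = -2.025
GE = 3.5 + -2.025
GE = 1.475

1.475


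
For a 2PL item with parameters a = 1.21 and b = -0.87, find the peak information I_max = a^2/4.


For 2PL, max info at theta = b = -0.87
I_max = a^2 / 4 = 1.21^2 / 4
= 1.4641 / 4
I_max = 0.366

0.366


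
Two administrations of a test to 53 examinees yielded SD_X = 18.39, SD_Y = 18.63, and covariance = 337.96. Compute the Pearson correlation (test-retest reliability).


r = cov(X,Y) / (SD_X * SD_Y)
r = 337.96 / (18.39 * 18.63)
r = 337.96 / 342.6057
r = 0.9864

0.9864


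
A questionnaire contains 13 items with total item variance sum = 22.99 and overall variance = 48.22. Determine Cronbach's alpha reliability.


alpha = (k/(k-1)) * (1 - sum(si^2)/s_total^2)
= (13/12) * (1 - 22.99/48.22)
alpha = 0.5668

0.5668


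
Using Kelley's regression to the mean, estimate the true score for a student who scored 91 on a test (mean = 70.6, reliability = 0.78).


T_est = rxx * X + (1 - rxx) * mean
T_est = 0.78 * 91 + 0.22 * 70.6
T_est = 70.98 + 15.532
T_est = 86.512

86.512


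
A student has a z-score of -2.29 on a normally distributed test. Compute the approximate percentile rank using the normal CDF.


CDF(z) = 0.5 * (1 + erf(z/sqrt(2)))
erf(-1.6193) = -0.978
CDF = 0.011
Percentile rank = 0.011 * 100 = 1.1

1.1


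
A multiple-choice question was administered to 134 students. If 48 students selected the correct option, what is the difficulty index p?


Item difficulty p = number correct / total examinees
p = 48 / 134
p = 0.3582

0.3582


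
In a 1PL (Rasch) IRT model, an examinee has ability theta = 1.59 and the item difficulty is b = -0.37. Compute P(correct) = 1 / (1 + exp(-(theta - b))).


theta - b = 1.59 - -0.37 = 1.96
exp(-(theta - b)) = exp(-1.96) = 0.1409
P = 1 / (1 + 0.1409)
P = 0.8765

0.8765


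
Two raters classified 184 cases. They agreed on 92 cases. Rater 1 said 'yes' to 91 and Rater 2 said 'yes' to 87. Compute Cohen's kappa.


P_o = 92/184 = 0.5
P_e = (91*87 + 93*97) / 33856 = 0.500295
kappa = (P_o - P_e) / (1 - P_e)
kappa = (0.5 - 0.500295) / (1 - 0.500295)
kappa = -0.0006

-0.0006


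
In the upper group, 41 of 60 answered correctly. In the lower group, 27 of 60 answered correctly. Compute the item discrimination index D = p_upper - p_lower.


p_upper = 41/60 = 0.6833
p_lower = 27/60 = 0.45
D = 0.6833 - 0.45 = 0.2333

0.2333


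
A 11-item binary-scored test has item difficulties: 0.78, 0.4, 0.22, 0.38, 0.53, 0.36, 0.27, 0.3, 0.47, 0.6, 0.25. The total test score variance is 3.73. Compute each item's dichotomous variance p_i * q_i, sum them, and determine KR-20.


For each item, compute p_i * q_i:
  Item 1: 0.78 * 0.22 = 0.1716
  Item 2: 0.4 * 0.6 = 0.24
  Item 3: 0.22 * 0.78 = 0.1716
  Item 4: 0.38 * 0.62 = 0.2356
  Item 5: 0.53 * 0.47 = 0.2491
  Item 6: 0.36 * 0.64 = 0.2304
  Item 7: 0.27 * 0.73 = 0.1971
  Item 8: 0.3 * 0.7 = 0.21
  Item 9: 0.47 * 0.53 = 0.2491
  Item 10: 0.6 * 0.4 = 0.24
  Item 11: 0.25 * 0.75 = 0.1875
Sum(p_i * q_i) = 0.1716 + 0.24 + 0.1716 + 0.2356 + 0.2491 + 0.2304 + 0.1971 + 0.21 + 0.2491 + 0.24 + 0.1875 = 2.382
KR-20 = (k/(k-1)) * (1 - Sum(p_i*q_i) / Var_total)
= (11/10) * (1 - 2.382/3.73)
= 1.1 * 0.3614
KR-20 = 0.3975

0.3975


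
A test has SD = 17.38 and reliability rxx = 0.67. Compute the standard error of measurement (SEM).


SEM = SD * sqrt(1 - rxx)
SEM = 17.38 * sqrt(1 - 0.67)
SEM = 17.38 * sqrt(0.33) = 17.38 * 0.574456
SEM = 9.984

9.984


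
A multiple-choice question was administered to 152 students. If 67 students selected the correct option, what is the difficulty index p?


Item difficulty p = number correct / total examinees
p = 67 / 152
p = 0.4408

0.4408


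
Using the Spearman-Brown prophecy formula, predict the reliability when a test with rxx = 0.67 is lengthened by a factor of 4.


r_new = (n * rxx) / (1 + (n-1) * rxx)
r_new = (4 * 0.67) / (1 + 3 * 0.67)
r_new = 2.68 / 3.01
r_new = 0.8904

0.8904


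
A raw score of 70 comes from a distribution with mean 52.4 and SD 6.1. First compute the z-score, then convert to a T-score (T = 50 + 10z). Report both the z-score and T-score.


z = (X - mean) / SD = (70 - 52.4) / 6.1
z = 17.6 / 6.1
z = 2.8852
T-score = T = 50 + 10z
Carry z at full precision (z = 17.6 / 6.1) into the conversion:
T-score = 50 + 10 * (17.6 / 6.1) = 50 + 176 / 6.1
T-score = 50 + 28.8525
T-score = 78.8525

78.8525


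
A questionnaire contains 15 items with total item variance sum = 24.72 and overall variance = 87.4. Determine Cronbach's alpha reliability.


alpha = (k/(k-1)) * (1 - sum(si^2)/s_total^2)
= (15/14) * (1 - 24.72/87.4)
alpha = 0.7684

0.7684


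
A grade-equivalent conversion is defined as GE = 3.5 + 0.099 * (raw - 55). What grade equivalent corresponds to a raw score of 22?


raw - median = 22 - 55 = -33
slope * diff = 0.099 * -33 = -3.267
GE = 3.5 + -3.267
GE = 0.233

0.233


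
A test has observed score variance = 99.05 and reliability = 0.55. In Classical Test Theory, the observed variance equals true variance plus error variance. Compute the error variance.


var_true = rxx * var_obs = 0.55 * 99.05 = 54.4775
var_error = var_obs - var_true
var_error = 99.05 - 54.4775
var_error = 44.5725

44.5725


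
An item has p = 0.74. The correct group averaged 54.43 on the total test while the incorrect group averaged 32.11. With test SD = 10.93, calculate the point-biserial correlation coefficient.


q = 1 - p = 0.26
rpb = ((M1 - M0) / SD) * sqrt(p * q)
rpb = ((54.43 - 32.11) / 10.93) * sqrt(0.74 * 0.26)
rpb = 0.8957

0.8957


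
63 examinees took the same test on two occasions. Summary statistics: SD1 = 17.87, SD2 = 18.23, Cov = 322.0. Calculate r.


r = cov(X,Y) / (SD_X * SD_Y)
r = 322.0 / (17.87 * 18.23)
r = 322.0 / 325.7701
r = 0.9884

0.9884


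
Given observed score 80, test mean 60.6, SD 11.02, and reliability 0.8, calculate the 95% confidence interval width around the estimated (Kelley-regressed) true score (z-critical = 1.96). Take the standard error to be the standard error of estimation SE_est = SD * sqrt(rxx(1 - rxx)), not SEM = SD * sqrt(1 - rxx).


True score estimate = 0.8*80 + 0.2*60.6 = 76.12
SE_est = SD * sqrt(rxx * (1 - rxx)) = 11.02 * sqrt(0.8 * 0.2) = 11.02 * sqrt(0.16) = 4.408
CI = T_est +/- z * SE_est, so width = 2 * z * SE_est = 2 * 1.96 * 4.408
Width = 17.2794

17.2794


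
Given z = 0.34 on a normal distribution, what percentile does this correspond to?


CDF(z) = 0.5 * (1 + erf(z/sqrt(2)))
erf(0.2404) = 0.2661
CDF = 0.6331
Percentile rank = 0.6331 * 100 = 63.31

63.31


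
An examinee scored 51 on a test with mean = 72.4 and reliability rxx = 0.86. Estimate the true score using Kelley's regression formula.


T_est = rxx * X + (1 - rxx) * mean
T_est = 0.86 * 51 + 0.14 * 72.4
T_est = 43.86 + 10.136
T_est = 53.996

53.996


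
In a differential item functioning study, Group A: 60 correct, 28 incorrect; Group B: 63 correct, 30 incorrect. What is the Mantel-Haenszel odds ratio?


Odds_A = 60/28 = 2.1429
Odds_B = 63/30 = 2.1
OR = Odds_A / Odds_B = 2.1429 / 2.1
Exactly, OR = (60 * 30) / (28 * 63) = 1800 / 1764
OR = 1.0204

1.0204


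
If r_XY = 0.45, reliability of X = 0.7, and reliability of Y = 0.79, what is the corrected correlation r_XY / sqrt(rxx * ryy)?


r_corrected = rxy / sqrt(rxx * ryy)
= 0.45 / sqrt(0.7 * 0.79)
= 0.45 / sqrt(0.553)
= 0.45 / 0.74364
r_corrected = 0.6051

0.6051


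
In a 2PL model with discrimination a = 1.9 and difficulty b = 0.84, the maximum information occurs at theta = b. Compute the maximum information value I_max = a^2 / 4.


For 2PL, max info at theta = b = 0.84
I_max = a^2 / 4 = 1.9^2 / 4
= 3.61 / 4
I_max = 0.9025

0.9025


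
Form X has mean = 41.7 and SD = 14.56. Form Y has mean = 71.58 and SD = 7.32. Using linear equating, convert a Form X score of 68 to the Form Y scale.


slope = SD_Y / SD_X = 7.32 / 14.56 ~ 0.5027
intercept = mean_Y - slope * mean_X = 71.58 - (7.32 / 14.56) * 41.7 ~ 50.6154
Y = slope * X + intercept. To avoid rounding drift from the rounded slope/intercept, evaluate the equivalent form Y = mean_Y + SD_Y * (X - mean_X) / SD_X at full precision:
Y = 71.58 + 7.32 * (68 - 41.7) / 14.56
Y = 71.58 + 7.32 * 26.3 / 14.56
Y = 71.58 + 192.516 / 14.56
Y = 71.58 + 13.2223
Y = 84.8023

84.8023


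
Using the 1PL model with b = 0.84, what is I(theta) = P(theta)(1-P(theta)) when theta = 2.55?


P = 1/(1+exp(-(2.55-0.84))) = 0.8468
I = P*(1-P) = 0.8468 * 0.1532
I = 0.1297

0.1297


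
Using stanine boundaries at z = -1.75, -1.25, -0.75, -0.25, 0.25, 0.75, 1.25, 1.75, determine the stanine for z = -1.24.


Stanine boundaries: [-1.75, -1.25, -0.75, -0.25, 0.25, 0.75, 1.25, 1.75]
z = -1.24
Check each boundary:
  z >= -1.75 -> could be stanine 2
  z >= -1.25 -> could be stanine 3
  z < -0.75
  z < -0.25
  z < 0.25
  z < 0.75
  z < 1.25
  z < 1.75
Highest qualifying boundary gives stanine = 3

3


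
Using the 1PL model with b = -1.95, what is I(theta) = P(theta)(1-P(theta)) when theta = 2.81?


P = 1/(1+exp(-(2.81--1.95))) = 0.9915
I = P*(1-P) = 0.9915 * 0.0085
I = 0.0084

0.0084


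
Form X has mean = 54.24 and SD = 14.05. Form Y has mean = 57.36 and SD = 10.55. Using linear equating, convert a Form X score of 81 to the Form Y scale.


slope = SD_Y / SD_X = 10.55 / 14.05 ~ 0.7509
intercept = mean_Y - slope * mean_X = 57.36 - (10.55 / 14.05) * 54.24 ~ 16.6317
Y = slope * X + intercept. To avoid rounding drift from the rounded slope/intercept, evaluate the equivalent form Y = mean_Y + SD_Y * (X - mean_X) / SD_X at full precision:
Y = 57.36 + 10.55 * (81 - 54.24) / 14.05
Y = 57.36 + 10.55 * 26.76 / 14.05
Y = 57.36 + 282.318 / 14.05
Y = 57.36 + 20.0938
Y = 77.4538

77.4538


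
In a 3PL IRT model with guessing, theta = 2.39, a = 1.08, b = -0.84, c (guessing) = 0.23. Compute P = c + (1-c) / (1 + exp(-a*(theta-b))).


logit = 1.08*(2.39 - -0.84) = 3.4884
P* = 1/(1 + exp(-3.4884)) = 0.9704
P = 0.23 + (1 - 0.23) * 0.9704
P = 0.9772

0.9772


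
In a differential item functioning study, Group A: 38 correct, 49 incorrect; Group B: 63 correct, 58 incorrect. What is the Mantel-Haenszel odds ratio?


Odds_A = 38/49 = 0.7755
Odds_B = 63/58 = 1.0862
OR = Odds_A / Odds_B = 0.7755 / 1.0862
Exactly, OR = (38 * 58) / (49 * 63) = 2204 / 3087
OR = 0.714

0.714


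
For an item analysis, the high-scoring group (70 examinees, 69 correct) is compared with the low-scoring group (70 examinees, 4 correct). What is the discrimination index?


p_upper = 69/70 = 0.9857
p_lower = 4/70 = 0.0571
D = 0.9857 - 0.0571 = 0.9286

0.9286


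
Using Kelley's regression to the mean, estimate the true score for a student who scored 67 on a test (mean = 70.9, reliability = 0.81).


T_est = rxx * X + (1 - rxx) * mean
T_est = 0.81 * 67 + 0.19 * 70.9
T_est = 54.27 + 13.471
T_est = 67.741

67.741


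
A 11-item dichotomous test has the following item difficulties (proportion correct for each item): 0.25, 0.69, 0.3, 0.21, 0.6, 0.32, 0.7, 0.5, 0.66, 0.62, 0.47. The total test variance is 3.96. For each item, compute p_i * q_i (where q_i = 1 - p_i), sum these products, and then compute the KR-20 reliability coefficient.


For each item, compute p_i * q_i:
  Item 1: 0.25 * 0.75 = 0.1875
  Item 2: 0.69 * 0.31 = 0.2139
  Item 3: 0.3 * 0.7 = 0.21
  Item 4: 0.21 * 0.79 = 0.1659
  Item 5: 0.6 * 0.4 = 0.24
  Item 6: 0.32 * 0.68 = 0.2176
  Item 7: 0.7 * 0.3 = 0.21
  Item 8: 0.5 * 0.5 = 0.25
  Item 9: 0.66 * 0.34 = 0.2244
  Item 10: 0.62 * 0.38 = 0.2356
  Item 11: 0.47 * 0.53 = 0.2491
Sum(p_i * q_i) = 0.1875 + 0.2139 + 0.21 + 0.1659 + 0.24 + 0.2176 + 0.21 + 0.25 + 0.2244 + 0.2356 + 0.2491 = 2.404
KR-20 = (k/(k-1)) * (1 - Sum(p_i*q_i) / Var_total)
= (11/10) * (1 - 2.404/3.96)
= 1.1 * 0.3929
KR-20 = 0.4322

0.4322


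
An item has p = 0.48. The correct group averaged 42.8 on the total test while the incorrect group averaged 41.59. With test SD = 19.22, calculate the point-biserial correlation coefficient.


q = 1 - p = 0.52
rpb = ((M1 - M0) / SD) * sqrt(p * q)
rpb = ((42.8 - 41.59) / 19.22) * sqrt(0.48 * 0.52)
rpb = 0.0315

0.0315


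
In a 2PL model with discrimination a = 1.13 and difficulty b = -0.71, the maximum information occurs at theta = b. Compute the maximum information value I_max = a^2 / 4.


For 2PL, max info at theta = b = -0.71
I_max = a^2 / 4 = 1.13^2 / 4
= 1.2769 / 4
I_max = 0.3192

0.3192


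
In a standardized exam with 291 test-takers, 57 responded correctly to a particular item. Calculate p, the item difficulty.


Item difficulty p = number correct / total examinees
p = 57 / 291
p = 0.1959

0.1959


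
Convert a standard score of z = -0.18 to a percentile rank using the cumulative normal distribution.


CDF(z) = 0.5 * (1 + erf(z/sqrt(2)))
erf(-0.1273) = -0.1428
CDF = 0.4286
Percentile rank = 0.4286 * 100 = 42.86

42.86


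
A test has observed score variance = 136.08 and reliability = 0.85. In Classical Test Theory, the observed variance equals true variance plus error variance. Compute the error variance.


var_true = rxx * var_obs = 0.85 * 136.08 = 115.668
var_error = var_obs - var_true
var_error = 136.08 - 115.668
var_error = 20.412

20.412


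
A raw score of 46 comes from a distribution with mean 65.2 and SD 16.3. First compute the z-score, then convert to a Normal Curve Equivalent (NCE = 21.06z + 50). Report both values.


z = (X - mean) / SD = (46 - 65.2) / 16.3
z = -19.2 / 16.3
z = -1.1779
NCE = NCE = 21.06z + 50
Carry z at full precision (z = -19.2 / 16.3) into the conversion:
NCE = 21.06 * (-19.2 / 16.3) + 50 = -404.352 / 16.3 + 50
NCE = -24.8069 + 50
NCE = 25.1931

25.1931


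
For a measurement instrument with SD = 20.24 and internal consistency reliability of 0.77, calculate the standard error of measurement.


SEM = SD * sqrt(1 - rxx)
SEM = 20.24 * sqrt(1 - 0.77)
SEM = 20.24 * sqrt(0.23) = 20.24 * 0.479583
SEM = 9.7068

9.7068


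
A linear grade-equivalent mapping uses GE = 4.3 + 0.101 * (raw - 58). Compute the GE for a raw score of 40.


raw - median = 40 - 58 = -18
slope * diff = 0.101 * -18 = -1.818
GE = 4.3 + -1.818
GE = 2.482

2.482


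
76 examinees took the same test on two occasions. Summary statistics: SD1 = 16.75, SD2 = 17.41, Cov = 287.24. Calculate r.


r = cov(X,Y) / (SD_X * SD_Y)
r = 287.24 / (16.75 * 17.41)
r = 287.24 / 291.6175
r = 0.985

0.985


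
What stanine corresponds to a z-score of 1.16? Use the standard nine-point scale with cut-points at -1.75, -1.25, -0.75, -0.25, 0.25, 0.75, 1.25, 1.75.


Stanine boundaries: [-1.75, -1.25, -0.75, -0.25, 0.25, 0.75, 1.25, 1.75]
z = 1.16
Check each boundary:
  z >= -1.75 -> could be stanine 2
  z >= -1.25 -> could be stanine 3
  z >= -0.75 -> could be stanine 4
  z >= -0.25 -> could be stanine 5
  z >= 0.25 -> could be stanine 6
  z >= 0.75 -> could be stanine 7
  z < 1.25
  z < 1.75
Highest qualifying boundary gives stanine = 7

7


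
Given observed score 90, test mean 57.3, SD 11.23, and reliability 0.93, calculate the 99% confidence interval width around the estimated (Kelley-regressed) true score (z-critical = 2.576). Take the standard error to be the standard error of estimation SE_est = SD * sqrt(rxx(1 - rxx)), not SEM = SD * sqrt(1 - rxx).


True score estimate = 0.93*90 + 0.07*57.3 = 87.711
SE_est = SD * sqrt(rxx * (1 - rxx)) = 11.23 * sqrt(0.93 * 0.07) = 11.23 * sqrt(0.0651) = 2.865301
CI = T_est +/- z * SE_est, so width = 2 * z * SE_est = 2 * 2.576 * 2.865301
Width = 14.762

14.762


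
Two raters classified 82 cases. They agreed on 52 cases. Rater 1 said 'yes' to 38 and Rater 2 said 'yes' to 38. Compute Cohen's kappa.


P_o = 52/82 = 0.634146
P_e = (38*38 + 44*44) / 6724 = 0.502677
kappa = (P_o - P_e) / (1 - P_e)
kappa = (0.634146 - 0.502677) / (1 - 0.502677)
kappa = 0.2644

0.2644


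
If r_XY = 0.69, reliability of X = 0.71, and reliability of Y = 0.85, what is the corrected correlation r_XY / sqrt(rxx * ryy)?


r_corrected = rxy / sqrt(rxx * ryy)
= 0.69 / sqrt(0.71 * 0.85)
= 0.69 / sqrt(0.6035)
= 0.69 / 0.776853
r_corrected = 0.8882

0.8882


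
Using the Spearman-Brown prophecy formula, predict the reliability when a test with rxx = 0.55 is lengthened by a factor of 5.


r_new = (n * rxx) / (1 + (n-1) * rxx)
r_new = (5 * 0.55) / (1 + 4 * 0.55)
r_new = 2.75 / 3.2
r_new = 0.8594

0.8594


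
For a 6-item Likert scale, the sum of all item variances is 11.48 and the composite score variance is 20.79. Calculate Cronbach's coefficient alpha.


alpha = (k/(k-1)) * (1 - sum(si^2)/s_total^2)
= (6/5) * (1 - 11.48/20.79)
alpha = 0.5374

0.5374


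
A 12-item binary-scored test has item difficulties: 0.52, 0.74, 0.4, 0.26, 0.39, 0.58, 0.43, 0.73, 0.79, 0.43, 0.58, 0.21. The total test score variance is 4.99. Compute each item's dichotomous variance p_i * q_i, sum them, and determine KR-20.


For each item, compute p_i * q_i:
  Item 1: 0.52 * 0.48 = 0.2496
  Item 2: 0.74 * 0.26 = 0.1924
  Item 3: 0.4 * 0.6 = 0.24
  Item 4: 0.26 * 0.74 = 0.1924
  Item 5: 0.39 * 0.61 = 0.2379
  Item 6: 0.58 * 0.42 = 0.2436
  Item 7: 0.43 * 0.57 = 0.2451
  Item 8: 0.73 * 0.27 = 0.1971
  Item 9: 0.79 * 0.21 = 0.1659
  Item 10: 0.43 * 0.57 = 0.2451
  Item 11: 0.58 * 0.42 = 0.2436
  Item 12: 0.21 * 0.79 = 0.1659
Sum(p_i * q_i) = 0.2496 + 0.1924 + 0.24 + 0.1924 + 0.2379 + 0.2436 + 0.2451 + 0.1971 + 0.1659 + 0.2451 + 0.2436 + 0.1659 = 2.6186
KR-20 = (k/(k-1)) * (1 - Sum(p_i*q_i) / Var_total)
= (12/11) * (1 - 2.6186/4.99)
= 1.0909 * 0.4752
KR-20 = 0.5184

0.5184


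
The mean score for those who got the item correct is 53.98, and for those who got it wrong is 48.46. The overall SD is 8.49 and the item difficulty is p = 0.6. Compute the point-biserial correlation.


q = 1 - p = 0.4
rpb = ((M1 - M0) / SD) * sqrt(p * q)
rpb = ((53.98 - 48.46) / 8.49) * sqrt(0.6 * 0.4)
rpb = 0.3185

0.3185


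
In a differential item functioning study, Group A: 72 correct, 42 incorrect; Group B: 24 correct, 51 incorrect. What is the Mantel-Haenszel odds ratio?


Odds_A = 72/42 = 1.7143
Odds_B = 24/51 = 0.4706
OR = Odds_A / Odds_B = 1.7143 / 0.4706
Exactly, OR = (72 * 51) / (42 * 24) = 3672 / 1008
OR = 3.6429

3.6429


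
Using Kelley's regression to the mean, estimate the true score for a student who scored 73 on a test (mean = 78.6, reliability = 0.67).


T_est = rxx * X + (1 - rxx) * mean
T_est = 0.67 * 73 + 0.33 * 78.6
T_est = 48.91 + 25.938
T_est = 74.848

74.848


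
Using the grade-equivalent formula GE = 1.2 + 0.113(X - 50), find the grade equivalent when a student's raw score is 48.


raw - median = 48 - 50 = -2
slope * diff = 0.113 * -2 = -0.226
GE = 1.2 + -0.226
GE = 0.974

0.974


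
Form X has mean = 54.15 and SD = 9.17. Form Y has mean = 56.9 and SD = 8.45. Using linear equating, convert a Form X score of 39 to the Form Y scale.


slope = SD_Y / SD_X = 8.45 / 9.17 ~ 0.9215
intercept = mean_Y - slope * mean_X = 56.9 - (8.45 / 9.17) * 54.15 ~ 7.0017
Y = slope * X + intercept. To avoid rounding drift from the rounded slope/intercept, evaluate the equivalent form Y = mean_Y + SD_Y * (X - mean_X) / SD_X at full precision:
Y = 56.9 + 8.45 * (39 - 54.15) / 9.17
Y = 56.9 - 8.45 * 15.15 / 9.17
Y = 56.9 - 128.0175 / 9.17
Y = 56.9 - 13.9605
Y = 42.9395

42.9395


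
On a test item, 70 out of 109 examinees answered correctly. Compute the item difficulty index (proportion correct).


Item difficulty p = number correct / total examinees
p = 70 / 109
p = 0.6422

0.6422


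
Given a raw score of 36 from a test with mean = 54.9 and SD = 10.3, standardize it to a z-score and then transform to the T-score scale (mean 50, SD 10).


z = (X - mean) / SD = (36 - 54.9) / 10.3
z = -18.9 / 10.3
z = -1.835
T-score = T = 50 + 10z
Carry z at full precision (z = -18.9 / 10.3) into the conversion:
T-score = 50 + 10 * (-18.9 / 10.3) = 50 + -189 / 10.3
T-score = 50 + -18.3495
T-score = 31.6505

31.6505
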